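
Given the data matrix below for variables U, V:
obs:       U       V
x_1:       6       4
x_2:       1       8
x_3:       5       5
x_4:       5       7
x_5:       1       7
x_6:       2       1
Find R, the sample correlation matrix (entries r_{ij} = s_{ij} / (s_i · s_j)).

Step 1 — column means:
  mean(U) = (6 + 1 + 5 + 5 + 1 + 2) / 6 = 20/6 = 3.3333
  mean(V) = (4 + 8 + 5 + 7 + 7 + 1) / 6 = 32/6 = 5.3333

Step 2 — sample variances and covariances s[i,j] = (1/(n-1)) · Σ_k (x_{k,i} - mean_i) · (x_{k,j} - mean_j), with n-1 = 5:
  s[U,U] = ((2.6667)·(2.6667) + (-2.3333)·(-2.3333) + (1.6667)·(1.6667) + (1.6667)·(1.6667) + (-2.3333)·(-2.3333) + (-1.3333)·(-1.3333)) / 5 = 25.3333/5 = 5.0667
  s[U,V] = ((2.6667)·(-1.3333) + (-2.3333)·(2.6667) + (1.6667)·(-0.3333) + (1.6667)·(1.6667) + (-2.3333)·(1.6667) + (-1.3333)·(-4.3333)) / 5 = -5.6667/5 = -1.1333
  s[V,V] = ((-1.3333)·(-1.3333) + (2.6667)·(2.6667) + (-0.3333)·(-0.3333) + (1.6667)·(1.6667) + (1.6667)·(1.6667) + (-4.3333)·(-4.3333)) / 5 = 33.3333/5 = 6.6667
  Sample standard deviations s_i = √(s[i,i]):
  s(U) = √(5.0667) = 2.2509
  s(V) = √(6.6667) = 2.582

Step 3 — r_{ij} = s_{ij} / (s_i · s_j):
  r[U,U] = 1 (diagonal).
  r[U,V] = -1.1333 / (2.2509 · 2.582) = -1.1333 / 5.8119 = -0.195
  r[V,V] = 1 (diagonal).

R is symmetric with unit diagonal. Assembling:

R = [[1, -0.195],
 [-0.195, 1]]


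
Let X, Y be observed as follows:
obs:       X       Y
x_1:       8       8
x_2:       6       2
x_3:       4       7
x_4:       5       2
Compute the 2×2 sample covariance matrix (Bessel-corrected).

Step 1 — column means:
  mean(X) = (8 + 6 + 4 + 5) / 4 = 23/4 = 5.75
  mean(Y) = (8 + 2 + 7 + 2) / 4 = 19/4 = 4.75

Step 2 — sample covariance S[i,j] = (1/(n-1)) · Σ_k (x_{k,i} - mean_i) · (x_{k,j} - mean_j), with n-1 = 3.
  S[X,X] = ((2.25)·(2.25) + (0.25)·(0.25) + (-1.75)·(-1.75) + (-0.75)·(-0.75)) / 3 = 8.75/3 = 2.9167
  S[X,Y] = ((2.25)·(3.25) + (0.25)·(-2.75) + (-1.75)·(2.25) + (-0.75)·(-2.75)) / 3 = 4.75/3 = 1.5833
  S[Y,Y] = ((3.25)·(3.25) + (-2.75)·(-2.75) + (2.25)·(2.25) + (-2.75)·(-2.75)) / 3 = 30.75/3 = 10.25

S is symmetric (S[j,i] = S[i,j]). Assembling:

S = [[2.9167, 1.5833],
 [1.5833, 10.25]]


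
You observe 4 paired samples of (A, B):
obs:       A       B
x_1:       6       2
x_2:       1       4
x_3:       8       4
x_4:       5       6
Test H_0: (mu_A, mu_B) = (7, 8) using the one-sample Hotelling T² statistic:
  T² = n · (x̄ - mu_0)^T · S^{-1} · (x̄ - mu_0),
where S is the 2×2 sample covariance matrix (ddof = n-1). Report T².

Step 1 — sample mean vector:
  mean(A) = (6 + 1 + 8 + 5) / 4 = 20/4 = 5
  mean(B) = (2 + 4 + 4 + 6) / 4 = 16/4 = 4
  x̄ = (5, 4),  deviation x̄ - mu_0 = (5, 4) - (7, 8) = (-2, -4).

Step 2 — sample covariance matrix, S[i,j] = (1/(n-1)) · Σ_k (x_{k,i} - mean_i) · (x_{k,j} - mean_j), divisor n-1 = 3:
  S[A,A] = ((1)·(1) + (-4)·(-4) + (3)·(3) + (0)·(0)) / 3 = 26/3 = 8.6667
  S[A,B] = ((1)·(-2) + (-4)·(0) + (3)·(0) + (0)·(2)) / 3 = -2/3 = -0.6667
  S[B,B] = ((-2)·(-2) + (0)·(0) + (0)·(0) + (2)·(2)) / 3 = 8/3 = 2.6667
  S = [[8.6667, -0.6667],
 [-0.6667, 2.6667]].

Step 3 — invert S. det(S) = 8.6667·2.6667 - (-0.6667)² = 22.6667.
  S^{-1} = (1/det) · [[d, -b], [-b, a]] = [[0.1176, 0.0294],
 [0.0294, 0.3824]].

Step 4 — quadratic form (x̄ - mu_0)^T · S^{-1} · (x̄ - mu_0):
  S^{-1} · (x̄ - mu_0) = (-0.3529, -1.5882),
  (x̄ - mu_0)^T · [...] = (-2)·(-0.3529) + (-4)·(-1.5882) = 7.0588.

Step 5 — scale by n: T² = 4 · 7.0588 = 28.2353.

T² ≈ 28.2353


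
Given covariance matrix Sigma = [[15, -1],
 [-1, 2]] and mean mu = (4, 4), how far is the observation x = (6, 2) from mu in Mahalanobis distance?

Step 1 — centre the observation: (x - mu) = (2, -2).

Step 2 — invert Sigma. det(Sigma) = 15·2 - (-1)² = 29.
  Sigma^{-1} = (1/det) · [[d, -b], [-b, a]] = [[0.069, 0.0345],
 [0.0345, 0.5172]].

Step 3 — form the quadratic (x - mu)^T · Sigma^{-1} · (x - mu):
  Sigma^{-1} · (x - mu) = (0.069, -0.9655).
  (x - mu)^T · [Sigma^{-1} · (x - mu)] = (2)·(0.069) + (-2)·(-0.9655) = 2.069.

Step 4 — take square root: d = √(2.069) ≈ 1.4384.

d(x, mu) = √(2.069) ≈ 1.4384


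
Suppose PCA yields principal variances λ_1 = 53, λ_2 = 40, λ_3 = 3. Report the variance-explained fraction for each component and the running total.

Step 1 — total variance = trace(Sigma) = Σ λ_i = 53 + 40 + 3 = 96.

Step 2 — fraction explained by component i = λ_i / Σ λ:
  PC1: 53/96 = 0.5521
  PC2: 40/96 = 0.4167
  PC3: 3/96 = 0.0312

Step 3 — cumulative fraction after k components = (λ_1 + ... + λ_k) / Σ λ:
  k = 1: 53/96 = 0.5521
  k = 2: (53 + 40)/96 = 93/96 = 0.9688
  k = 3: (53 + 40 + 3)/96 = 96/96 = 1

Summary (fraction, with percent):

explained: PC1 0.5521 (55.21%), PC2 0.4167 (41.67%), PC3 0.0312 (3.12%);  cumulative: 0.5521, 0.9688, 1


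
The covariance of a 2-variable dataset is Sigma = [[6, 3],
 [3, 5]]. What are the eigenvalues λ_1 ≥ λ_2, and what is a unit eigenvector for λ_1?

Step 1 — characteristic polynomial of 2×2 Sigma:
  det(Sigma - λI) = λ² - trace · λ + det = 0.
  trace = 6 + 5 = 11, det = 6·5 - (3)² = 21.
Step 2 — discriminant:
  Δ = trace² - 4·det = 121 - 84 = 37.
Step 3 — eigenvalues:
  λ = (trace ± √Δ)/2 = (11 ± 6.0828)/2,
  λ_1 = 8.5414,  λ_2 = 2.4586.

Step 4 — unit eigenvector for λ_1: solve (Sigma - λ_1 I)v = 0. First row:
  (6 - 8.5414)·v_x + (3)·v_y = 0, i.e. (-2.5414)·v_x + (3)·v_y = 0,
  so v ∝ (b, λ_1 - a) = (3, 2.5414) = u.
  ||u|| = √((3)² + (2.5414)²) = √(15.4586) ≈ 3.9317,
  v_1 = u/||u|| ≈ (0.763, 0.6464) (||v_1|| = 1).

λ_1 = 8.5414,  λ_2 = 2.4586;  v_1 ≈ (0.763, 0.6464)


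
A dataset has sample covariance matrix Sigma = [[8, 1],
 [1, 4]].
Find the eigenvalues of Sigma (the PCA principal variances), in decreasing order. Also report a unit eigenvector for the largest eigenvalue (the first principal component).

Step 1 — characteristic polynomial of 2×2 Sigma:
  det(Sigma - λI) = λ² - trace · λ + det = 0.
  trace = 8 + 4 = 12, det = 8·4 - (1)² = 31.
Step 2 — discriminant:
  Δ = trace² - 4·det = 144 - 124 = 20.
Step 3 — eigenvalues:
  λ = (trace ± √Δ)/2 = (12 ± 4.4721)/2,
  λ_1 = 8.2361,  λ_2 = 3.7639.

Step 4 — unit eigenvector for λ_1: solve (Sigma - λ_1 I)v = 0. First row:
  (8 - 8.2361)·v_x + (1)·v_y = 0, i.e. (-0.2361)·v_x + (1)·v_y = 0,
  so v ∝ (b, λ_1 - a) = (1, 0.2361) = u.
  ||u|| = √((1)² + (0.2361)²) = √(1.0557) ≈ 1.0275,
  v_1 = u/||u|| ≈ (0.9732, 0.2298) (||v_1|| = 1).

λ_1 = 8.2361,  λ_2 = 3.7639;  v_1 ≈ (0.9732, 0.2298)


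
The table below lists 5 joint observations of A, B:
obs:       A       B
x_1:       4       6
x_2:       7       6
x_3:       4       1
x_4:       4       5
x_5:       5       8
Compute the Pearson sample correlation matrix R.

Step 1 — column means:
  mean(A) = (4 + 7 + 4 + 4 + 5) / 5 = 24/5 = 4.8
  mean(B) = (6 + 6 + 1 + 5 + 8) / 5 = 26/5 = 5.2

Step 2 — sample variances and covariances s[i,j] = (1/(n-1)) · Σ_k (x_{k,i} - mean_i) · (x_{k,j} - mean_j), with n-1 = 4:
  s[A,A] = ((-0.8)·(-0.8) + (2.2)·(2.2) + (-0.8)·(-0.8) + (-0.8)·(-0.8) + (0.2)·(0.2)) / 4 = 6.8/4 = 1.7
  s[A,B] = ((-0.8)·(0.8) + (2.2)·(0.8) + (-0.8)·(-4.2) + (-0.8)·(-0.2) + (0.2)·(2.8)) / 4 = 5.2/4 = 1.3
  s[B,B] = ((0.8)·(0.8) + (0.8)·(0.8) + (-4.2)·(-4.2) + (-0.2)·(-0.2) + (2.8)·(2.8)) / 4 = 26.8/4 = 6.7
  Sample standard deviations s_i = √(s[i,i]):
  s(A) = √(1.7) = 1.3038
  s(B) = √(6.7) = 2.5884

Step 3 — r_{ij} = s_{ij} / (s_i · s_j):
  r[A,A] = 1 (diagonal).
  r[A,B] = 1.3 / (1.3038 · 2.5884) = 1.3 / 3.3749 = 0.3852
  r[B,B] = 1 (diagonal).

R is symmetric with unit diagonal. Assembling:

R = [[1, 0.3852],
 [0.3852, 1]]


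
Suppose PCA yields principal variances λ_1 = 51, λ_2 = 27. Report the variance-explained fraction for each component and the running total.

Step 1 — total variance = trace(Sigma) = Σ λ_i = 51 + 27 = 78.

Step 2 — fraction explained by component i = λ_i / Σ λ:
  PC1: 51/78 = 0.6538
  PC2: 27/78 = 0.3462

Step 3 — cumulative fraction after k components = (λ_1 + ... + λ_k) / Σ λ:
  k = 1: 51/78 = 0.6538
  k = 2: (51 + 27)/78 = 78/78 = 1

Summary (fraction, with percent):

explained: PC1 0.6538 (65.38%), PC2 0.3462 (34.62%);  cumulative: 0.6538, 1


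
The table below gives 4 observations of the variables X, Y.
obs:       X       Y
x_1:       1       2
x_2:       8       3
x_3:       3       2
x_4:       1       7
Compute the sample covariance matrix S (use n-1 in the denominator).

Step 1 — column means:
  mean(X) = (1 + 8 + 3 + 1) / 4 = 13/4 = 3.25
  mean(Y) = (2 + 3 + 2 + 7) / 4 = 14/4 = 3.5

Step 2 — sample covariance S[i,j] = (1/(n-1)) · Σ_k (x_{k,i} - mean_i) · (x_{k,j} - mean_j), with n-1 = 3.
  S[X,X] = ((-2.25)·(-2.25) + (4.75)·(4.75) + (-0.25)·(-0.25) + (-2.25)·(-2.25)) / 3 = 32.75/3 = 10.9167
  S[X,Y] = ((-2.25)·(-1.5) + (4.75)·(-0.5) + (-0.25)·(-1.5) + (-2.25)·(3.5)) / 3 = -6.5/3 = -2.1667
  S[Y,Y] = ((-1.5)·(-1.5) + (-0.5)·(-0.5) + (-1.5)·(-1.5) + (3.5)·(3.5)) / 3 = 17/3 = 5.6667

S is symmetric (S[j,i] = S[i,j]). Assembling:

S = [[10.9167, -2.1667],
 [-2.1667, 5.6667]]


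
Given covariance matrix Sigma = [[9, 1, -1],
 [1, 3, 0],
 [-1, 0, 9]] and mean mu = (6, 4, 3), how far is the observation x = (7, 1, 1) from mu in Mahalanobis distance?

Step 1 — centre the observation: (x - mu) = (1, -3, -2).

Step 2 — invert Sigma (cofactor / det for 3×3, or solve directly):
  Sigma^{-1} = [[0.1169, -0.039, 0.013],
 [-0.039, 0.3463, -0.0043],
 [0.013, -0.0043, 0.1126]].

Step 3 — form the quadratic (x - mu)^T · Sigma^{-1} · (x - mu):
  Sigma^{-1} · (x - mu) = (0.2078, -1.0693, -0.1991).
  (x - mu)^T · [Sigma^{-1} · (x - mu)] = (1)·(0.2078) + (-3)·(-1.0693) + (-2)·(-0.1991) = 3.8139.

Step 4 — take square root: d = √(3.8139) ≈ 1.9529.

d(x, mu) = √(3.8139) ≈ 1.9529


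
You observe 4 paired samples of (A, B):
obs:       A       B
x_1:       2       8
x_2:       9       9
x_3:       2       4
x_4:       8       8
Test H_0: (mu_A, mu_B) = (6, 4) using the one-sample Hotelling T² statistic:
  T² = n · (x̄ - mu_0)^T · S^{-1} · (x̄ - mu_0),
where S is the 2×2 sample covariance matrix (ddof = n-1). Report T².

Step 1 — sample mean vector:
  mean(A) = (2 + 9 + 2 + 8) / 4 = 21/4 = 5.25
  mean(B) = (8 + 9 + 4 + 8) / 4 = 29/4 = 7.25
  x̄ = (5.25, 7.25),  deviation x̄ - mu_0 = (5.25, 7.25) - (6, 4) = (-0.75, 3.25).

Step 2 — sample covariance matrix, S[i,j] = (1/(n-1)) · Σ_k (x_{k,i} - mean_i) · (x_{k,j} - mean_j), divisor n-1 = 3:
  S[A,A] = ((-3.25)·(-3.25) + (3.75)·(3.75) + (-3.25)·(-3.25) + (2.75)·(2.75)) / 3 = 42.75/3 = 14.25
  S[A,B] = ((-3.25)·(0.75) + (3.75)·(1.75) + (-3.25)·(-3.25) + (2.75)·(0.75)) / 3 = 16.75/3 = 5.5833
  S[B,B] = ((0.75)·(0.75) + (1.75)·(1.75) + (-3.25)·(-3.25) + (0.75)·(0.75)) / 3 = 14.75/3 = 4.9167
  S = [[14.25, 5.5833],
 [5.5833, 4.9167]].

Step 3 — invert S. det(S) = 14.25·4.9167 - (5.5833)² = 38.8889.
  S^{-1} = (1/det) · [[d, -b], [-b, a]] = [[0.1264, -0.1436],
 [-0.1436, 0.3664]].

Step 4 — quadratic form (x̄ - mu_0)^T · S^{-1} · (x̄ - mu_0):
  S^{-1} · (x̄ - mu_0) = (-0.5614, 1.2986),
  (x̄ - mu_0)^T · [...] = (-0.75)·(-0.5614) + (3.25)·(1.2986) = 4.6414.

Step 5 — scale by n: T² = 4 · 4.6414 = 18.5657.

T² ≈ 18.5657


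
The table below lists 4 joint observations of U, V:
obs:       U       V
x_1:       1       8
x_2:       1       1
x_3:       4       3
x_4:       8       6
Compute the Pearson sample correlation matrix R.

Step 1 — column means:
  mean(U) = (1 + 1 + 4 + 8) / 4 = 14/4 = 3.5
  mean(V) = (8 + 1 + 3 + 6) / 4 = 18/4 = 4.5

Step 2 — sample variances and covariances s[i,j] = (1/(n-1)) · Σ_k (x_{k,i} - mean_i) · (x_{k,j} - mean_j), with n-1 = 3:
  s[U,U] = ((-2.5)·(-2.5) + (-2.5)·(-2.5) + (0.5)·(0.5) + (4.5)·(4.5)) / 3 = 33/3 = 11
  s[U,V] = ((-2.5)·(3.5) + (-2.5)·(-3.5) + (0.5)·(-1.5) + (4.5)·(1.5)) / 3 = 6/3 = 2
  s[V,V] = ((3.5)·(3.5) + (-3.5)·(-3.5) + (-1.5)·(-1.5) + (1.5)·(1.5)) / 3 = 29/3 = 9.6667
  Sample standard deviations s_i = √(s[i,i]):
  s(U) = √(11) = 3.3166
  s(V) = √(9.6667) = 3.1091

Step 3 — r_{ij} = s_{ij} / (s_i · s_j):
  r[U,U] = 1 (diagonal).
  r[U,V] = 2 / (3.3166 · 3.1091) = 2 / 10.3118 = 0.194
  r[V,V] = 1 (diagonal).

R is symmetric with unit diagonal. Assembling:

R = [[1, 0.194],
 [0.194, 1]]


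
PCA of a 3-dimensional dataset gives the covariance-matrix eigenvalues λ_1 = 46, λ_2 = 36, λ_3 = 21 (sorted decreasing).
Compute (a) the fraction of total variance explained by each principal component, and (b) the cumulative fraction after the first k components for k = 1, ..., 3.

Step 1 — total variance = trace(Sigma) = Σ λ_i = 46 + 36 + 21 = 103.

Step 2 — fraction explained by component i = λ_i / Σ λ:
  PC1: 46/103 = 0.4466
  PC2: 36/103 = 0.3495
  PC3: 21/103 = 0.2039

Step 3 — cumulative fraction after k components = (λ_1 + ... + λ_k) / Σ λ:
  k = 1: 46/103 = 0.4466
  k = 2: (46 + 36)/103 = 82/103 = 0.7961
  k = 3: (46 + 36 + 21)/103 = 103/103 = 1

Summary (fraction, with percent):

explained: PC1 0.4466 (44.66%), PC2 0.3495 (34.95%), PC3 0.2039 (20.39%);  cumulative: 0.4466, 0.7961, 1


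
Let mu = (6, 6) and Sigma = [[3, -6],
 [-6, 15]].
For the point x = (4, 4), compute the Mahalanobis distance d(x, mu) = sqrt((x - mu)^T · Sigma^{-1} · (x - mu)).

Step 1 — centre the observation: (x - mu) = (-2, -2).

Step 2 — invert Sigma. det(Sigma) = 3·15 - (-6)² = 9.
  Sigma^{-1} = (1/det) · [[d, -b], [-b, a]] = [[1.6667, 0.6667],
 [0.6667, 0.3333]].

Step 3 — form the quadratic (x - mu)^T · Sigma^{-1} · (x - mu):
  Sigma^{-1} · (x - mu) = (-4.6667, -2).
  (x - mu)^T · [Sigma^{-1} · (x - mu)] = (-2)·(-4.6667) + (-2)·(-2) = 13.3333.

Step 4 — take square root: d = √(13.3333) ≈ 3.6515.

d(x, mu) = √(13.3333) ≈ 3.6515


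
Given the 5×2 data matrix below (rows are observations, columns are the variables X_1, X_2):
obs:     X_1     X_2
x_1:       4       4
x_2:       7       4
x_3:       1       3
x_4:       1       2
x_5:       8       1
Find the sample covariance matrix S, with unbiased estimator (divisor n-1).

Step 1 — column means:
  mean(X_1) = (4 + 7 + 1 + 1 + 8) / 5 = 21/5 = 4.2
  mean(X_2) = (4 + 4 + 3 + 2 + 1) / 5 = 14/5 = 2.8

Step 2 — sample covariance S[i,j] = (1/(n-1)) · Σ_k (x_{k,i} - mean_i) · (x_{k,j} - mean_j), with n-1 = 4.
  S[X_1,X_1] = ((-0.2)·(-0.2) + (2.8)·(2.8) + (-3.2)·(-3.2) + (-3.2)·(-3.2) + (3.8)·(3.8)) / 4 = 42.8/4 = 10.7
  S[X_1,X_2] = ((-0.2)·(1.2) + (2.8)·(1.2) + (-3.2)·(0.2) + (-3.2)·(-0.8) + (3.8)·(-1.8)) / 4 = -1.8/4 = -0.45
  S[X_2,X_2] = ((1.2)·(1.2) + (1.2)·(1.2) + (0.2)·(0.2) + (-0.8)·(-0.8) + (-1.8)·(-1.8)) / 4 = 6.8/4 = 1.7

S is symmetric (S[j,i] = S[i,j]). Assembling:

S = [[10.7, -0.45],
 [-0.45, 1.7]]


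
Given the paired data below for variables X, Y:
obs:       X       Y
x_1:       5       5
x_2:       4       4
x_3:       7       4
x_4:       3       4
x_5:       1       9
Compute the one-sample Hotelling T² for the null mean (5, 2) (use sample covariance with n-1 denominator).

Step 1 — sample mean vector:
  mean(X) = (5 + 4 + 7 + 3 + 1) / 5 = 20/5 = 4
  mean(Y) = (5 + 4 + 4 + 4 + 9) / 5 = 26/5 = 5.2
  x̄ = (4, 5.2),  deviation x̄ - mu_0 = (4, 5.2) - (5, 2) = (-1, 3.2).

Step 2 — sample covariance matrix, S[i,j] = (1/(n-1)) · Σ_k (x_{k,i} - mean_i) · (x_{k,j} - mean_j), divisor n-1 = 4:
  S[X,X] = ((1)·(1) + (0)·(0) + (3)·(3) + (-1)·(-1) + (-3)·(-3)) / 4 = 20/4 = 5
  S[X,Y] = ((1)·(-0.2) + (0)·(-1.2) + (3)·(-1.2) + (-1)·(-1.2) + (-3)·(3.8)) / 4 = -14/4 = -3.5
  S[Y,Y] = ((-0.2)·(-0.2) + (-1.2)·(-1.2) + (-1.2)·(-1.2) + (-1.2)·(-1.2) + (3.8)·(3.8)) / 4 = 18.8/4 = 4.7
  S = [[5, -3.5],
 [-3.5, 4.7]].

Step 3 — invert S. det(S) = 5·4.7 - (-3.5)² = 11.25.
  S^{-1} = (1/det) · [[d, -b], [-b, a]] = [[0.4178, 0.3111],
 [0.3111, 0.4444]].

Step 4 — quadratic form (x̄ - mu_0)^T · S^{-1} · (x̄ - mu_0):
  S^{-1} · (x̄ - mu_0) = (0.5778, 1.1111),
  (x̄ - mu_0)^T · [...] = (-1)·(0.5778) + (3.2)·(1.1111) = 2.9778.

Step 5 — scale by n: T² = 5 · 2.9778 = 14.8889.

T² ≈ 14.8889


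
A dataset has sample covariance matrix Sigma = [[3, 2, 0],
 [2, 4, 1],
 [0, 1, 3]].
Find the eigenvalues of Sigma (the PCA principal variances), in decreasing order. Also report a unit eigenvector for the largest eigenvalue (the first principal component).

Step 1 — characteristic polynomial p(λ) = det(λI - Sigma) = λ³ - tr·λ² + c_1·λ - det, where tr = trace, c_1 = sum of the principal 2×2 minors, det = det(Sigma):
  tr = 3 + 4 + 3 = 10,
  c_1 = (3·4 - (2)²) + (3·3 - (0)²) + (4·3 - (1)²) = 8 + 9 + 11 = 28,
  det = 3·(4·3 - (1)²) - (2)·((2)·3 - (1)·(0)) + (0)·((2)·(1) - 4·(0)) = 3·(11) - (2)·(6) + (0)·(2) = 21.
  So p(λ) = λ³ - 10λ² + 28λ - 21.
Step 2 — look for an integer root (rational root theorem: any rational root is an integer divisor of 21). Testing λ = 3:
  p(3) = 27 - 90 + 84 - 21 = 0  ✓
  Dividing out (λ - 3): p(λ) = (λ - 3)(λ² - 7λ + 7).
Step 3 — remaining eigenvalues from the quadratic λ² - 7λ + 7 = 0:
  Δ = 7² - 4·7 = 49 - 28 = 21,  λ = (7 ± √21)/2 = (7 ± 4.5826)/2 ≈ 5.7913 or 1.2087.
  Sorted: λ_1 = 5.7913,  λ_2 = 3,  λ_3 = 1.2087  (check: sum = 10 = tr ✓).

Step 4 — unit eigenvector for λ_1 ≈ 5.7913: v spans the null space of (Sigma - λ_1 I), whose rows are
  r_1 = (-2.7913, 2, 0),  r_2 = (2, -1.7913, 1),  r_3 = (0, 1, -2.7913).
  v is orthogonal to every row, so take v ∝ r_1 × r_2 = ((2)·(1) - (0)·(-1.7913), (0)·(2) - (-2.7913)·(1), (-2.7913)·(-1.7913) - (2)·(2)) ≈ (2, 2.7913, 1).
  Let u = (2, 2.7913, 1).
  ||u|| = √((2)² + (2.7913)² + (1)²) = √(12.7913) ≈ 3.5765,  v_1 = u/||u|| ≈ (0.5592, 0.7805, 0.2796) (||v_1|| = 1).

λ_1 = 5.7913,  λ_2 = 3,  λ_3 = 1.2087;  v_1 ≈ (0.5592, 0.7805, 0.2796)


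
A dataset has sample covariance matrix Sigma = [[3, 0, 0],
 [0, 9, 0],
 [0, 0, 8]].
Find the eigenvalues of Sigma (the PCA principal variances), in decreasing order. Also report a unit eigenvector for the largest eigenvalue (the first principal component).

Step 1 — characteristic polynomial p(λ) = det(λI - Sigma) = λ³ - tr·λ² + c_1·λ - det, where tr = trace, c_1 = sum of the principal 2×2 minors, det = det(Sigma):
  tr = 3 + 9 + 8 = 20,
  c_1 = (3·9 - (0)²) + (3·8 - (0)²) + (9·8 - (0)²) = 27 + 24 + 72 = 123,
  det = 3·(9·8 - (0)²) - (0)·((0)·8 - (0)·(0)) + (0)·((0)·(0) - 9·(0)) = 3·(72) - (0)·(0) + (0)·(0) = 216.
  So p(λ) = λ³ - 20λ² + 123λ - 216.
Step 2 — look for an integer root (rational root theorem: any rational root is an integer divisor of 216). Testing λ = 3:
  p(3) = 27 - 180 + 369 - 216 = 0  ✓
  Dividing out (λ - 3): p(λ) = (λ - 3)(λ² - 17λ + 72).
Step 3 — remaining eigenvalues from the quadratic λ² - 17λ + 72 = 0:
  Δ = 17² - 4·72 = 289 - 288 = 1,  λ = (17 ± √1)/2 = (17 ± 1)/2 = 9 or 8.
  Sorted: λ_1 = 9,  λ_2 = 8,  λ_3 = 3  (check: sum = 20 = tr ✓).

Step 4 — unit eigenvector for λ_1 = 9: v spans the null space of (Sigma - λ_1 I), whose rows are
  r_1 = (-6, 0, 0),  r_2 = (0, 0, 0),  r_3 = (0, 0, -1).
  v is orthogonal to every row, so take v ∝ r_1 × r_3 = ((0)·(-1) - (0)·(0), (0)·(0) - (-6)·(-1), (-6)·(0) - (0)·(0)) = (0, -6, 0).
  Rescale (divide by 6; multiply by -1 so the first nonzero entry is positive): u = (0, 1, 0).
  ||u|| = √((0)² + (1)² + (0)²) = √(1) = 1,  v_1 = u/||u|| ≈ (0, 1, 0) (||v_1|| = 1).

λ_1 = 9,  λ_2 = 8,  λ_3 = 3;  v_1 ≈ (0, 1, 0)


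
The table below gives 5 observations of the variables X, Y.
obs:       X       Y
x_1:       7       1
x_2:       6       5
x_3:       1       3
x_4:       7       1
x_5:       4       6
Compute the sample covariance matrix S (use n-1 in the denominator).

Step 1 — column means:
  mean(X) = (7 + 6 + 1 + 7 + 4) / 5 = 25/5 = 5
  mean(Y) = (1 + 5 + 3 + 1 + 6) / 5 = 16/5 = 3.2

Step 2 — sample covariance S[i,j] = (1/(n-1)) · Σ_k (x_{k,i} - mean_i) · (x_{k,j} - mean_j), with n-1 = 4.
  S[X,X] = ((2)·(2) + (1)·(1) + (-4)·(-4) + (2)·(2) + (-1)·(-1)) / 4 = 26/4 = 6.5
  S[X,Y] = ((2)·(-2.2) + (1)·(1.8) + (-4)·(-0.2) + (2)·(-2.2) + (-1)·(2.8)) / 4 = -9/4 = -2.25
  S[Y,Y] = ((-2.2)·(-2.2) + (1.8)·(1.8) + (-0.2)·(-0.2) + (-2.2)·(-2.2) + (2.8)·(2.8)) / 4 = 20.8/4 = 5.2

S is symmetric (S[j,i] = S[i,j]). Assembling:

S = [[6.5, -2.25],
 [-2.25, 5.2]]


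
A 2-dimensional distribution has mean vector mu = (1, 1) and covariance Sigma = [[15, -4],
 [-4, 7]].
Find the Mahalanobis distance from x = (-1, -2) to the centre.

Step 1 — centre the observation: (x - mu) = (-2, -3).

Step 2 — invert Sigma. det(Sigma) = 15·7 - (-4)² = 89.
  Sigma^{-1} = (1/det) · [[d, -b], [-b, a]] = [[0.0787, 0.0449],
 [0.0449, 0.1685]].

Step 3 — form the quadratic (x - mu)^T · Sigma^{-1} · (x - mu):
  Sigma^{-1} · (x - mu) = (-0.2921, -0.5955).
  (x - mu)^T · [Sigma^{-1} · (x - mu)] = (-2)·(-0.2921) + (-3)·(-0.5955) = 2.3708.

Step 4 — take square root: d = √(2.3708) ≈ 1.5397.

d(x, mu) = √(2.3708) ≈ 1.5397


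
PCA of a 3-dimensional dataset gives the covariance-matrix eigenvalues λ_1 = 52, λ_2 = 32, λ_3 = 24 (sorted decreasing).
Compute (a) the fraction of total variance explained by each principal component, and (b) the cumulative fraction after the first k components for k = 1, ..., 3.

Step 1 — total variance = trace(Sigma) = Σ λ_i = 52 + 32 + 24 = 108.

Step 2 — fraction explained by component i = λ_i / Σ λ:
  PC1: 52/108 = 0.4815
  PC2: 32/108 = 0.2963
  PC3: 24/108 = 0.2222

Step 3 — cumulative fraction after k components = (λ_1 + ... + λ_k) / Σ λ:
  k = 1: 52/108 = 0.4815
  k = 2: (52 + 32)/108 = 84/108 = 0.7778
  k = 3: (52 + 32 + 24)/108 = 108/108 = 1

Summary (fraction, with percent):

explained: PC1 0.4815 (48.15%), PC2 0.2963 (29.63%), PC3 0.2222 (22.22%);  cumulative: 0.4815, 0.7778, 1


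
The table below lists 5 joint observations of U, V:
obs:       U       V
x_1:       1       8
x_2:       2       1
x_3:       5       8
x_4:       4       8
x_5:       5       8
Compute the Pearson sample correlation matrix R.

Step 1 — column means:
  mean(U) = (1 + 2 + 5 + 4 + 5) / 5 = 17/5 = 3.4
  mean(V) = (8 + 1 + 8 + 8 + 8) / 5 = 33/5 = 6.6

Step 2 — sample variances and covariances s[i,j] = (1/(n-1)) · Σ_k (x_{k,i} - mean_i) · (x_{k,j} - mean_j), with n-1 = 4:
  s[U,U] = ((-2.4)·(-2.4) + (-1.4)·(-1.4) + (1.6)·(1.6) + (0.6)·(0.6) + (1.6)·(1.6)) / 4 = 13.2/4 = 3.3
  s[U,V] = ((-2.4)·(1.4) + (-1.4)·(-5.6) + (1.6)·(1.4) + (0.6)·(1.4) + (1.6)·(1.4)) / 4 = 9.8/4 = 2.45
  s[V,V] = ((1.4)·(1.4) + (-5.6)·(-5.6) + (1.4)·(1.4) + (1.4)·(1.4) + (1.4)·(1.4)) / 4 = 39.2/4 = 9.8
  Sample standard deviations s_i = √(s[i,i]):
  s(U) = √(3.3) = 1.8166
  s(V) = √(9.8) = 3.1305

Step 3 — r_{ij} = s_{ij} / (s_i · s_j):
  r[U,U] = 1 (diagonal).
  r[U,V] = 2.45 / (1.8166 · 3.1305) = 2.45 / 5.6868 = 0.4308
  r[V,V] = 1 (diagonal).

R is symmetric with unit diagonal. Assembling:

R = [[1, 0.4308],
 [0.4308, 1]]


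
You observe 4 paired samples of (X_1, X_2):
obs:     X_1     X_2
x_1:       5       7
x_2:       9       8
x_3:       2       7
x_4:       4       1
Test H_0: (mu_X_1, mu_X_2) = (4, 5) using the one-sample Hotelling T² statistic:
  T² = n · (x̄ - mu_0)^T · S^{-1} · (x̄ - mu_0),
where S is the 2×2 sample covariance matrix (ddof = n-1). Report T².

Step 1 — sample mean vector:
  mean(X_1) = (5 + 9 + 2 + 4) / 4 = 20/4 = 5
  mean(X_2) = (7 + 8 + 7 + 1) / 4 = 23/4 = 5.75
  x̄ = (5, 5.75),  deviation x̄ - mu_0 = (5, 5.75) - (4, 5) = (1, 0.75).

Step 2 — sample covariance matrix, S[i,j] = (1/(n-1)) · Σ_k (x_{k,i} - mean_i) · (x_{k,j} - mean_j), divisor n-1 = 3:
  S[X_1,X_1] = ((0)·(0) + (4)·(4) + (-3)·(-3) + (-1)·(-1)) / 3 = 26/3 = 8.6667
  S[X_1,X_2] = ((0)·(1.25) + (4)·(2.25) + (-3)·(1.25) + (-1)·(-4.75)) / 3 = 10/3 = 3.3333
  S[X_2,X_2] = ((1.25)·(1.25) + (2.25)·(2.25) + (1.25)·(1.25) + (-4.75)·(-4.75)) / 3 = 30.75/3 = 10.25
  S = [[8.6667, 3.3333],
 [3.3333, 10.25]].

Step 3 — invert S. det(S) = 8.6667·10.25 - (3.3333)² = 77.7222.
  S^{-1} = (1/det) · [[d, -b], [-b, a]] = [[0.1319, -0.0429],
 [-0.0429, 0.1115]].

Step 4 — quadratic form (x̄ - mu_0)^T · S^{-1} · (x̄ - mu_0):
  S^{-1} · (x̄ - mu_0) = (0.0997, 0.0407),
  (x̄ - mu_0)^T · [...] = (1)·(0.0997) + (0.75)·(0.0407) = 0.1303.

Step 5 — scale by n: T² = 4 · 0.1303 = 0.5211.

T² ≈ 0.5211


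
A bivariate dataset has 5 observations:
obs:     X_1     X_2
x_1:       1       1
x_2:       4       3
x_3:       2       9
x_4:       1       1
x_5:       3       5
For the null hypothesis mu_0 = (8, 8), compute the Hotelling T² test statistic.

Step 1 — sample mean vector:
  mean(X_1) = (1 + 4 + 2 + 1 + 3) / 5 = 11/5 = 2.2
  mean(X_2) = (1 + 3 + 9 + 1 + 5) / 5 = 19/5 = 3.8
  x̄ = (2.2, 3.8),  deviation x̄ - mu_0 = (2.2, 3.8) - (8, 8) = (-5.8, -4.2).

Step 2 — sample covariance matrix, S[i,j] = (1/(n-1)) · Σ_k (x_{k,i} - mean_i) · (x_{k,j} - mean_j), divisor n-1 = 4:
  S[X_1,X_1] = ((-1.2)·(-1.2) + (1.8)·(1.8) + (-0.2)·(-0.2) + (-1.2)·(-1.2) + (0.8)·(0.8)) / 4 = 6.8/4 = 1.7
  S[X_1,X_2] = ((-1.2)·(-2.8) + (1.8)·(-0.8) + (-0.2)·(5.2) + (-1.2)·(-2.8) + (0.8)·(1.2)) / 4 = 5.2/4 = 1.3
  S[X_2,X_2] = ((-2.8)·(-2.8) + (-0.8)·(-0.8) + (5.2)·(5.2) + (-2.8)·(-2.8) + (1.2)·(1.2)) / 4 = 44.8/4 = 11.2
  S = [[1.7, 1.3],
 [1.3, 11.2]].

Step 3 — invert S. det(S) = 1.7·11.2 - (1.3)² = 17.35.
  S^{-1} = (1/det) · [[d, -b], [-b, a]] = [[0.6455, -0.0749],
 [-0.0749, 0.098]].

Step 4 — quadratic form (x̄ - mu_0)^T · S^{-1} · (x̄ - mu_0):
  S^{-1} · (x̄ - mu_0) = (-3.4294, 0.0231),
  (x̄ - mu_0)^T · [...] = (-5.8)·(-3.4294) + (-4.2)·(0.0231) = 19.7937.

Step 5 — scale by n: T² = 5 · 19.7937 = 98.9683.

T² ≈ 98.9683


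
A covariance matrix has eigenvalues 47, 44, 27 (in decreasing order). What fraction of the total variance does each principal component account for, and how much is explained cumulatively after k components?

Step 1 — total variance = trace(Sigma) = Σ λ_i = 47 + 44 + 27 = 118.

Step 2 — fraction explained by component i = λ_i / Σ λ:
  PC1: 47/118 = 0.3983
  PC2: 44/118 = 0.3729
  PC3: 27/118 = 0.2288

Step 3 — cumulative fraction after k components = (λ_1 + ... + λ_k) / Σ λ:
  k = 1: 47/118 = 0.3983
  k = 2: (47 + 44)/118 = 91/118 = 0.7712
  k = 3: (47 + 44 + 27)/118 = 118/118 = 1

Summary (fraction, with percent):

explained: PC1 0.3983 (39.83%), PC2 0.3729 (37.29%), PC3 0.2288 (22.88%);  cumulative: 0.3983, 0.7712, 1


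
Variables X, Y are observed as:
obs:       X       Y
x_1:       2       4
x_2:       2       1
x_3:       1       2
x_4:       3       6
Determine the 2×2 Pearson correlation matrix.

Step 1 — column means:
  mean(X) = (2 + 2 + 1 + 3) / 4 = 8/4 = 2
  mean(Y) = (4 + 1 + 2 + 6) / 4 = 13/4 = 3.25

Step 2 — sample variances and covariances s[i,j] = (1/(n-1)) · Σ_k (x_{k,i} - mean_i) · (x_{k,j} - mean_j), with n-1 = 3:
  s[X,X] = ((0)·(0) + (0)·(0) + (-1)·(-1) + (1)·(1)) / 3 = 2/3 = 0.6667
  s[X,Y] = ((0)·(0.75) + (0)·(-2.25) + (-1)·(-1.25) + (1)·(2.75)) / 3 = 4/3 = 1.3333
  s[Y,Y] = ((0.75)·(0.75) + (-2.25)·(-2.25) + (-1.25)·(-1.25) + (2.75)·(2.75)) / 3 = 14.75/3 = 4.9167
  Sample standard deviations s_i = √(s[i,i]):
  s(X) = √(0.6667) = 0.8165
  s(Y) = √(4.9167) = 2.2174

Step 3 — r_{ij} = s_{ij} / (s_i · s_j):
  r[X,X] = 1 (diagonal).
  r[X,Y] = 1.3333 / (0.8165 · 2.2174) = 1.3333 / 1.8105 = 0.7365
  r[Y,Y] = 1 (diagonal).

R is symmetric with unit diagonal. Assembling:

R = [[1, 0.7365],
 [0.7365, 1]]


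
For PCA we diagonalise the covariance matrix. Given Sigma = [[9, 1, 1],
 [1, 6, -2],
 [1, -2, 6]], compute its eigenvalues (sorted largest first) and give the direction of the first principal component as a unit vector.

Step 1 — characteristic polynomial p(λ) = det(λI - Sigma) = λ³ - tr·λ² + c_1·λ - det, where tr = trace, c_1 = sum of the principal 2×2 minors, det = det(Sigma):
  tr = 9 + 6 + 6 = 21,
  c_1 = (9·6 - (1)²) + (9·6 - (1)²) + (6·6 - (-2)²) = 53 + 53 + 32 = 138,
  det = 9·(6·6 - (-2)²) - (1)·((1)·6 - (-2)·(1)) + (1)·((1)·(-2) - 6·(1)) = 9·(32) - (1)·(8) + (1)·(-8) = 272.
  So p(λ) = λ³ - 21λ² + 138λ - 272.
Step 2 — look for an integer root (rational root theorem: any rational root is an integer divisor of 272). Testing λ = 8:
  p(8) = 512 - 1344 + 1104 - 272 = 0  ✓
  Dividing out (λ - 8): p(λ) = (λ - 8)(λ² - 13λ + 34).
Step 3 — remaining eigenvalues from the quadratic λ² - 13λ + 34 = 0:
  Δ = 13² - 4·34 = 169 - 136 = 33,  λ = (13 ± √33)/2 = (13 ± 5.7446)/2 ≈ 9.3723 or 3.6277.
  Sorted: λ_1 = 9.3723,  λ_2 = 8,  λ_3 = 3.6277  (check: sum = 21 = tr ✓).

Step 4 — unit eigenvector for λ_1 ≈ 9.3723: v spans the null space of (Sigma - λ_1 I), whose rows are
  r_1 = (-0.3723, 1, 1),  r_2 = (1, -3.3723, -2),  r_3 = (1, -2, -3.3723).
  v is orthogonal to every row, so take v ∝ r_1 × r_2 = ((1)·(-2) - (1)·(-3.3723), (1)·(1) - (-0.3723)·(-2), (-0.3723)·(-3.3723) - (1)·(1)) ≈ (1.3723, 0.2554, 0.2554).
  Let u = (1.3723, 0.2554, 0.2554).
  ||u|| = √((1.3723)² + (0.2554)² + (0.2554)²) = √(2.0137) ≈ 1.419,  v_1 = u/||u|| ≈ (0.9671, 0.18, 0.18) (||v_1|| = 1).

λ_1 = 9.3723,  λ_2 = 8,  λ_3 = 3.6277;  v_1 ≈ (0.9671, 0.18, 0.18)


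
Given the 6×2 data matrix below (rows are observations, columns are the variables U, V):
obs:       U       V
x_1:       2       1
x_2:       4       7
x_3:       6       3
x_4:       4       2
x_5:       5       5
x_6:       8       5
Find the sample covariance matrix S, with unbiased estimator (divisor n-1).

Step 1 — column means:
  mean(U) = (2 + 4 + 6 + 4 + 5 + 8) / 6 = 29/6 = 4.8333
  mean(V) = (1 + 7 + 3 + 2 + 5 + 5) / 6 = 23/6 = 3.8333

Step 2 — sample covariance S[i,j] = (1/(n-1)) · Σ_k (x_{k,i} - mean_i) · (x_{k,j} - mean_j), with n-1 = 5.
  S[U,U] = ((-2.8333)·(-2.8333) + (-0.8333)·(-0.8333) + (1.1667)·(1.1667) + (-0.8333)·(-0.8333) + (0.1667)·(0.1667) + (3.1667)·(3.1667)) / 5 = 20.8333/5 = 4.1667
  S[U,V] = ((-2.8333)·(-2.8333) + (-0.8333)·(3.1667) + (1.1667)·(-0.8333) + (-0.8333)·(-1.8333) + (0.1667)·(1.1667) + (3.1667)·(1.1667)) / 5 = 9.8333/5 = 1.9667
  S[V,V] = ((-2.8333)·(-2.8333) + (3.1667)·(3.1667) + (-0.8333)·(-0.8333) + (-1.8333)·(-1.8333) + (1.1667)·(1.1667) + (1.1667)·(1.1667)) / 5 = 24.8333/5 = 4.9667

S is symmetric (S[j,i] = S[i,j]). Assembling:

S = [[4.1667, 1.9667],
 [1.9667, 4.9667]]


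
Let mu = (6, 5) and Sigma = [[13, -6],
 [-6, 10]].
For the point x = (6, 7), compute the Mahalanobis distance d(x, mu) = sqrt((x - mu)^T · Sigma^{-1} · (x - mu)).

Step 1 — centre the observation: (x - mu) = (0, 2).

Step 2 — invert Sigma. det(Sigma) = 13·10 - (-6)² = 94.
  Sigma^{-1} = (1/det) · [[d, -b], [-b, a]] = [[0.1064, 0.0638],
 [0.0638, 0.1383]].

Step 3 — form the quadratic (x - mu)^T · Sigma^{-1} · (x - mu):
  Sigma^{-1} · (x - mu) = (0.1277, 0.2766).
  (x - mu)^T · [Sigma^{-1} · (x - mu)] = (0)·(0.1277) + (2)·(0.2766) = 0.5532.

Step 4 — take square root: d = √(0.5532) ≈ 0.7438.

d(x, mu) = √(0.5532) ≈ 0.7438


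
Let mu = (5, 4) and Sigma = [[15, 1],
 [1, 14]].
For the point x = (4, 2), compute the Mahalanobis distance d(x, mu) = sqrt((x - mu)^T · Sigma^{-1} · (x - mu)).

Step 1 — centre the observation: (x - mu) = (-1, -2).

Step 2 — invert Sigma. det(Sigma) = 15·14 - (1)² = 209.
  Sigma^{-1} = (1/det) · [[d, -b], [-b, a]] = [[0.067, -0.0048],
 [-0.0048, 0.0718]].

Step 3 — form the quadratic (x - mu)^T · Sigma^{-1} · (x - mu):
  Sigma^{-1} · (x - mu) = (-0.0574, -0.1388).
  (x - mu)^T · [Sigma^{-1} · (x - mu)] = (-1)·(-0.0574) + (-2)·(-0.1388) = 0.3349.

Step 4 — take square root: d = √(0.3349) ≈ 0.5787.

d(x, mu) = √(0.3349) ≈ 0.5787


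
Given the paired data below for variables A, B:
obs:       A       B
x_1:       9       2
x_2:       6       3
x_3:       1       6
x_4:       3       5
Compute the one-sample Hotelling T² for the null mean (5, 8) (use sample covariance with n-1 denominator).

Step 1 — sample mean vector:
  mean(A) = (9 + 6 + 1 + 3) / 4 = 19/4 = 4.75
  mean(B) = (2 + 3 + 6 + 5) / 4 = 16/4 = 4
  x̄ = (4.75, 4),  deviation x̄ - mu_0 = (4.75, 4) - (5, 8) = (-0.25, -4).

Step 2 — sample covariance matrix, S[i,j] = (1/(n-1)) · Σ_k (x_{k,i} - mean_i) · (x_{k,j} - mean_j), divisor n-1 = 3:
  S[A,A] = ((4.25)·(4.25) + (1.25)·(1.25) + (-3.75)·(-3.75) + (-1.75)·(-1.75)) / 3 = 36.75/3 = 12.25
  S[A,B] = ((4.25)·(-2) + (1.25)·(-1) + (-3.75)·(2) + (-1.75)·(1)) / 3 = -19/3 = -6.3333
  S[B,B] = ((-2)·(-2) + (-1)·(-1) + (2)·(2) + (1)·(1)) / 3 = 10/3 = 3.3333
  S = [[12.25, -6.3333],
 [-6.3333, 3.3333]].

Step 3 — invert S. det(S) = 12.25·3.3333 - (-6.3333)² = 0.7222.
  S^{-1} = (1/det) · [[d, -b], [-b, a]] = [[4.6154, 8.7692],
 [8.7692, 16.9615]].

Step 4 — quadratic form (x̄ - mu_0)^T · S^{-1} · (x̄ - mu_0):
  S^{-1} · (x̄ - mu_0) = (-36.2308, -70.0385),
  (x̄ - mu_0)^T · [...] = (-0.25)·(-36.2308) + (-4)·(-70.0385) = 289.2115.

Step 5 — scale by n: T² = 4 · 289.2115 = 1156.8462.

T² ≈ 1156.8462


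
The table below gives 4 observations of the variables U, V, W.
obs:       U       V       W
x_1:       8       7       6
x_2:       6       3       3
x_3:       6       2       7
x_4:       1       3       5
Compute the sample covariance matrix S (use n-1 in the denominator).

Step 1 — column means:
  mean(U) = (8 + 6 + 6 + 1) / 4 = 21/4 = 5.25
  mean(V) = (7 + 3 + 2 + 3) / 4 = 15/4 = 3.75
  mean(W) = (6 + 3 + 7 + 5) / 4 = 21/4 = 5.25

Step 2 — sample covariance S[i,j] = (1/(n-1)) · Σ_k (x_{k,i} - mean_i) · (x_{k,j} - mean_j), with n-1 = 3.
  S[U,U] = ((2.75)·(2.75) + (0.75)·(0.75) + (0.75)·(0.75) + (-4.25)·(-4.25)) / 3 = 26.75/3 = 8.9167
  S[U,V] = ((2.75)·(3.25) + (0.75)·(-0.75) + (0.75)·(-1.75) + (-4.25)·(-0.75)) / 3 = 10.25/3 = 3.4167
  S[U,W] = ((2.75)·(0.75) + (0.75)·(-2.25) + (0.75)·(1.75) + (-4.25)·(-0.25)) / 3 = 2.75/3 = 0.9167
  S[V,V] = ((3.25)·(3.25) + (-0.75)·(-0.75) + (-1.75)·(-1.75) + (-0.75)·(-0.75)) / 3 = 14.75/3 = 4.9167
  S[V,W] = ((3.25)·(0.75) + (-0.75)·(-2.25) + (-1.75)·(1.75) + (-0.75)·(-0.25)) / 3 = 1.25/3 = 0.4167
  S[W,W] = ((0.75)·(0.75) + (-2.25)·(-2.25) + (1.75)·(1.75) + (-0.25)·(-0.25)) / 3 = 8.75/3 = 2.9167

S is symmetric (S[j,i] = S[i,j]). Assembling:

S = [[8.9167, 3.4167, 0.9167],
 [3.4167, 4.9167, 0.4167],
 [0.9167, 0.4167, 2.9167]]


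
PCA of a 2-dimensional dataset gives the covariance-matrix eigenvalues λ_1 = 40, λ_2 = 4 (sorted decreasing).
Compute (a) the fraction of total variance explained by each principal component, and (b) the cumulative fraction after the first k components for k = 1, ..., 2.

Step 1 — total variance = trace(Sigma) = Σ λ_i = 40 + 4 = 44.

Step 2 — fraction explained by component i = λ_i / Σ λ:
  PC1: 40/44 = 0.9091
  PC2: 4/44 = 0.0909

Step 3 — cumulative fraction after k components = (λ_1 + ... + λ_k) / Σ λ:
  k = 1: 40/44 = 0.9091
  k = 2: (40 + 4)/44 = 44/44 = 1

Summary (fraction, with percent):

explained: PC1 0.9091 (90.91%), PC2 0.0909 (9.09%);  cumulative: 0.9091, 1


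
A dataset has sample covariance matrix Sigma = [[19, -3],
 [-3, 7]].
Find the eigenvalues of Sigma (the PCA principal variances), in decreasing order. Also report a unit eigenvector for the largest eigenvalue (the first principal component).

Step 1 — characteristic polynomial of 2×2 Sigma:
  det(Sigma - λI) = λ² - trace · λ + det = 0.
  trace = 19 + 7 = 26, det = 19·7 - (-3)² = 124.
Step 2 — discriminant:
  Δ = trace² - 4·det = 676 - 496 = 180.
Step 3 — eigenvalues:
  λ = (trace ± √Δ)/2 = (26 ± 13.4164)/2,
  λ_1 = 19.7082,  λ_2 = 6.2918.

Step 4 — unit eigenvector for λ_1: solve (Sigma - λ_1 I)v = 0. First row:
  (19 - 19.7082)·v_x + (-3)·v_y = 0, i.e. (-0.7082)·v_x + (-3)·v_y = 0,
  so v ∝ (b, λ_1 - a) = (-3, 0.7082); multiply by -1 so the first entry is positive: u = (3, -0.7082).
  ||u|| = √((3)² + (-0.7082)²) = √(9.5016) ≈ 3.0825,
  v_1 = u/||u|| ≈ (0.9732, -0.2298) (||v_1|| = 1).

λ_1 = 19.7082,  λ_2 = 6.2918;  v_1 ≈ (0.9732, -0.2298)


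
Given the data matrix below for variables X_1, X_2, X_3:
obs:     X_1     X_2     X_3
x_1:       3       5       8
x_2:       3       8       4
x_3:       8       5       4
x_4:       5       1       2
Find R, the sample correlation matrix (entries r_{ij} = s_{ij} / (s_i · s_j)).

Step 1 — column means:
  mean(X_1) = (3 + 3 + 8 + 5) / 4 = 19/4 = 4.75
  mean(X_2) = (5 + 8 + 5 + 1) / 4 = 19/4 = 4.75
  mean(X_3) = (8 + 4 + 4 + 2) / 4 = 18/4 = 4.5

Step 2 — sample variances and covariances s[i,j] = (1/(n-1)) · Σ_k (x_{k,i} - mean_i) · (x_{k,j} - mean_j), with n-1 = 3:
  s[X_1,X_1] = ((-1.75)·(-1.75) + (-1.75)·(-1.75) + (3.25)·(3.25) + (0.25)·(0.25)) / 3 = 16.75/3 = 5.5833
  s[X_1,X_2] = ((-1.75)·(0.25) + (-1.75)·(3.25) + (3.25)·(0.25) + (0.25)·(-3.75)) / 3 = -6.25/3 = -2.0833
  s[X_1,X_3] = ((-1.75)·(3.5) + (-1.75)·(-0.5) + (3.25)·(-0.5) + (0.25)·(-2.5)) / 3 = -7.5/3 = -2.5
  s[X_2,X_2] = ((0.25)·(0.25) + (3.25)·(3.25) + (0.25)·(0.25) + (-3.75)·(-3.75)) / 3 = 24.75/3 = 8.25
  s[X_2,X_3] = ((0.25)·(3.5) + (3.25)·(-0.5) + (0.25)·(-0.5) + (-3.75)·(-2.5)) / 3 = 8.5/3 = 2.8333
  s[X_3,X_3] = ((3.5)·(3.5) + (-0.5)·(-0.5) + (-0.5)·(-0.5) + (-2.5)·(-2.5)) / 3 = 19/3 = 6.3333
  Sample standard deviations s_i = √(s[i,i]):
  s(X_1) = √(5.5833) = 2.3629
  s(X_2) = √(8.25) = 2.8723
  s(X_3) = √(6.3333) = 2.5166

Step 3 — r_{ij} = s_{ij} / (s_i · s_j):
  r[X_1,X_1] = 1 (diagonal).
  r[X_1,X_2] = -2.0833 / (2.3629 · 2.8723) = -2.0833 / 6.7869 = -0.307
  r[X_1,X_3] = -2.5 / (2.3629 · 2.5166) = -2.5 / 5.9465 = -0.4204
  r[X_2,X_2] = 1 (diagonal).
  r[X_2,X_3] = 2.8333 / (2.8723 · 2.5166) = 2.8333 / 7.2284 = 0.392
  r[X_3,X_3] = 1 (diagonal).

R is symmetric with unit diagonal. Assembling:

R = [[1, -0.307, -0.4204],
 [-0.307, 1, 0.392],
 [-0.4204, 0.392, 1]]


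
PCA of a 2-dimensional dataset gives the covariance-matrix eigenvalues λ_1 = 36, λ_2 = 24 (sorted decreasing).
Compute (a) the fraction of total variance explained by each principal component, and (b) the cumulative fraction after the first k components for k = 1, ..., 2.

Step 1 — total variance = trace(Sigma) = Σ λ_i = 36 + 24 = 60.

Step 2 — fraction explained by component i = λ_i / Σ λ:
  PC1: 36/60 = 0.6
  PC2: 24/60 = 0.4

Step 3 — cumulative fraction after k components = (λ_1 + ... + λ_k) / Σ λ:
  k = 1: 36/60 = 0.6
  k = 2: (36 + 24)/60 = 60/60 = 1

Summary (fraction, with percent):

explained: PC1 0.6 (60%), PC2 0.4 (40%);  cumulative: 0.6, 1


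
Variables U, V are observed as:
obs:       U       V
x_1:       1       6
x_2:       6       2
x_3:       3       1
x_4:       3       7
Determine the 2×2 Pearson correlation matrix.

Step 1 — column means:
  mean(U) = (1 + 6 + 3 + 3) / 4 = 13/4 = 3.25
  mean(V) = (6 + 2 + 1 + 7) / 4 = 16/4 = 4

Step 2 — sample variances and covariances s[i,j] = (1/(n-1)) · Σ_k (x_{k,i} - mean_i) · (x_{k,j} - mean_j), with n-1 = 3:
  s[U,U] = ((-2.25)·(-2.25) + (2.75)·(2.75) + (-0.25)·(-0.25) + (-0.25)·(-0.25)) / 3 = 12.75/3 = 4.25
  s[U,V] = ((-2.25)·(2) + (2.75)·(-2) + (-0.25)·(-3) + (-0.25)·(3)) / 3 = -10/3 = -3.3333
  s[V,V] = ((2)·(2) + (-2)·(-2) + (-3)·(-3) + (3)·(3)) / 3 = 26/3 = 8.6667
  Sample standard deviations s_i = √(s[i,i]):
  s(U) = √(4.25) = 2.0616
  s(V) = √(8.6667) = 2.9439

Step 3 — r_{ij} = s_{ij} / (s_i · s_j):
  r[U,U] = 1 (diagonal).
  r[U,V] = -3.3333 / (2.0616 · 2.9439) = -3.3333 / 6.069 = -0.5492
  r[V,V] = 1 (diagonal).

R is symmetric with unit diagonal. Assembling:

R = [[1, -0.5492],
 [-0.5492, 1]]


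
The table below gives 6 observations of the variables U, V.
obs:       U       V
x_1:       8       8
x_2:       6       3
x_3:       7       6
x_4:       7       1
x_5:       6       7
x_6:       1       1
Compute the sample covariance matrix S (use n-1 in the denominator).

Step 1 — column means:
  mean(U) = (8 + 6 + 7 + 7 + 6 + 1) / 6 = 35/6 = 5.8333
  mean(V) = (8 + 3 + 6 + 1 + 7 + 1) / 6 = 26/6 = 4.3333

Step 2 — sample covariance S[i,j] = (1/(n-1)) · Σ_k (x_{k,i} - mean_i) · (x_{k,j} - mean_j), with n-1 = 5.
  S[U,U] = ((2.1667)·(2.1667) + (0.1667)·(0.1667) + (1.1667)·(1.1667) + (1.1667)·(1.1667) + (0.1667)·(0.1667) + (-4.8333)·(-4.8333)) / 5 = 30.8333/5 = 6.1667
  S[U,V] = ((2.1667)·(3.6667) + (0.1667)·(-1.3333) + (1.1667)·(1.6667) + (1.1667)·(-3.3333) + (0.1667)·(2.6667) + (-4.8333)·(-3.3333)) / 5 = 22.3333/5 = 4.4667
  S[V,V] = ((3.6667)·(3.6667) + (-1.3333)·(-1.3333) + (1.6667)·(1.6667) + (-3.3333)·(-3.3333) + (2.6667)·(2.6667) + (-3.3333)·(-3.3333)) / 5 = 47.3333/5 = 9.4667

S is symmetric (S[j,i] = S[i,j]). Assembling:

S = [[6.1667, 4.4667],
 [4.4667, 9.4667]]
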